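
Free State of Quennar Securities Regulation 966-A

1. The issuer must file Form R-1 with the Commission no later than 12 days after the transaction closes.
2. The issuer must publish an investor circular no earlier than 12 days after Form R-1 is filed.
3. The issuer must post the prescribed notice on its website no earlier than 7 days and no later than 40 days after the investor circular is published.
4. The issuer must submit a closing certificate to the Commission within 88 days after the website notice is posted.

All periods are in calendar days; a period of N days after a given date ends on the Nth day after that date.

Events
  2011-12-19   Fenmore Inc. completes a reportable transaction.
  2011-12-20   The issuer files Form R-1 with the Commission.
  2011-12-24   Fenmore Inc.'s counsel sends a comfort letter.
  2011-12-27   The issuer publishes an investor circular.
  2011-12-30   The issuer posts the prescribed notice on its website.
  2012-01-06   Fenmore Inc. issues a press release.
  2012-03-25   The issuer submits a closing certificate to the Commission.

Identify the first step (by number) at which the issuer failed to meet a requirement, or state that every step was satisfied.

Step 1: 12 days after 2011-12-19 (when the transaction closes) is 2011-12-31; 2011-12-20 is within that limit.
Step 2: the earliest permitted date is 12 days after 2011-12-20 (when Form R-1 is filed), i.e. 2012-01-01; acted on 2011-12-27, 5 days prematurely.
The analysis stops there.

Step 2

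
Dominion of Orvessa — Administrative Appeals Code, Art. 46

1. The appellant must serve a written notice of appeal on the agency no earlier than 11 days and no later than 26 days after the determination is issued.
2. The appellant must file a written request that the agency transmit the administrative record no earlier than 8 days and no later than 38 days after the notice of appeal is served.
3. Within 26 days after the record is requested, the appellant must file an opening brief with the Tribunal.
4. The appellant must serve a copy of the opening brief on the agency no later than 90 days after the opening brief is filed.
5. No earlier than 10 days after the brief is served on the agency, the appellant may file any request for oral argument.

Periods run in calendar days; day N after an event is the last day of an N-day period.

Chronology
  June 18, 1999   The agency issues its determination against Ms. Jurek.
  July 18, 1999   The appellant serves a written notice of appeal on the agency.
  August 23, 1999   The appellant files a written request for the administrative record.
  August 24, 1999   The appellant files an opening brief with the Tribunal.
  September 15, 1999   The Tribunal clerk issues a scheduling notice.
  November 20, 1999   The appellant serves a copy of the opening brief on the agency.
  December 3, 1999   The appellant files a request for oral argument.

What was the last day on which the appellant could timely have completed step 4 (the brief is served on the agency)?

Step 4 runs from August 24, 1999, when the opening brief is filed. 90 days after August 24, 1999 is November 22, 1999.

November 22, 1999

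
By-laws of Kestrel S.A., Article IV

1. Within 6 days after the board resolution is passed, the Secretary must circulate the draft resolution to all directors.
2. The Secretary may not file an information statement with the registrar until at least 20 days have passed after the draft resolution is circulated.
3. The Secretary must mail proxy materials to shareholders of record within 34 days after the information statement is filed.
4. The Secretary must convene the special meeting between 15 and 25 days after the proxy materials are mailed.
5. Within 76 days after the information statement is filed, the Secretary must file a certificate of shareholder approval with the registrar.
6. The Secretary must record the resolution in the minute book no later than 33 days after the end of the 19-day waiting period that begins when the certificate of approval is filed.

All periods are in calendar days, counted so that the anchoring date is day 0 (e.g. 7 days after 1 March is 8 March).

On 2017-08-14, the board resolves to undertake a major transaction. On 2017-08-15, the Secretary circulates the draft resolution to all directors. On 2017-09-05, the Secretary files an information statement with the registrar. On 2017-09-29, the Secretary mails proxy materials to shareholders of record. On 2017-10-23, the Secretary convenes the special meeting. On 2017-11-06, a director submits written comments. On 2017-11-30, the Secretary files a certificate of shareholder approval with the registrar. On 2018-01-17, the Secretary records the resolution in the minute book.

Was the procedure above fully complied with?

No

Step 1: 6 days after 2017-08-14 (when the board resolution is passed) is 2017-08-20; 2017-08-15 is within that limit.
Step 2: the earliest permitted date is 20 days after 2017-08-15 (when the draft resolution is circulated), i.e. 2017-09-04; 2017-09-05 is on or after that date.
Step 3: 34 days after 2017-09-05 (when the information statement is filed) is 2017-10-09; done 2017-09-29 — timely.
Step 4: the window is 15–25 days after 2017-09-29 (when the proxy materials are mailed), so 2017-10-14 through 2017-10-24; done 2017-10-23, which is between those dates.
Step 5: 76 days after 2017-09-05 (when the information statement is filed) is 2017-11-20; not done until 2017-11-30, 10 days after the deadline.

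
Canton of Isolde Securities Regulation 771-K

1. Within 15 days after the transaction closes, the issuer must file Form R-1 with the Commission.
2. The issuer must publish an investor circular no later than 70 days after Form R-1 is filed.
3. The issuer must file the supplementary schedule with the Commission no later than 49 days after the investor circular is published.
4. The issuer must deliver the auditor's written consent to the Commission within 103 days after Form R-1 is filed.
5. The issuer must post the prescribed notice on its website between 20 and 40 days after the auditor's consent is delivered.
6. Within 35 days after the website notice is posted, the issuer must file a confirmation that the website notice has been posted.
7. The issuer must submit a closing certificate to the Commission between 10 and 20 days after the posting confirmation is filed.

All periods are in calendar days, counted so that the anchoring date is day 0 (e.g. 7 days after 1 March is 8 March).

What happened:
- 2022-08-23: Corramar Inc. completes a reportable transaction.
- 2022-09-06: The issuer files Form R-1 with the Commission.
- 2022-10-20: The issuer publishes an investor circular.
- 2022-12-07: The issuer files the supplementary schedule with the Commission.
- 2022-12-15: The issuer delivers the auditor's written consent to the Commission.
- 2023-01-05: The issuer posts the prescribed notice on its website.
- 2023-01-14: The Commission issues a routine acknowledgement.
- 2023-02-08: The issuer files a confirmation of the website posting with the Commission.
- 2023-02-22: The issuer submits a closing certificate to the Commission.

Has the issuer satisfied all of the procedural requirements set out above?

(1) due by 2022-08-23 + 15 days = 2022-09-07; 2022-09-06 is within that limit.
(2) due by 2022-09-06 + 70 days = 2022-11-15; 2022-10-20 is within that limit.
(3) due by 2022-10-20 + 49 days = 2022-12-08; completed 2022-12-07, before the deadline.
(4) due by 2022-09-06 + 103 days = 2022-12-18; done 2022-12-15 — timely.
(5) the permitted window runs from 2022-12-15 + 20 = 2023-01-04 to 2022-12-15 + 40 = 2023-01-24; done 2023-01-05, which is between those dates.
(6) due by 2023-01-05 + 35 days = 2023-02-09; done 2023-02-08 — timely.
(7) the permitted window runs from 2023-02-08 + 10 = 2023-02-18 to 2023-02-08 + 20 = 2023-02-28; 2023-02-22 falls inside that range.

Yes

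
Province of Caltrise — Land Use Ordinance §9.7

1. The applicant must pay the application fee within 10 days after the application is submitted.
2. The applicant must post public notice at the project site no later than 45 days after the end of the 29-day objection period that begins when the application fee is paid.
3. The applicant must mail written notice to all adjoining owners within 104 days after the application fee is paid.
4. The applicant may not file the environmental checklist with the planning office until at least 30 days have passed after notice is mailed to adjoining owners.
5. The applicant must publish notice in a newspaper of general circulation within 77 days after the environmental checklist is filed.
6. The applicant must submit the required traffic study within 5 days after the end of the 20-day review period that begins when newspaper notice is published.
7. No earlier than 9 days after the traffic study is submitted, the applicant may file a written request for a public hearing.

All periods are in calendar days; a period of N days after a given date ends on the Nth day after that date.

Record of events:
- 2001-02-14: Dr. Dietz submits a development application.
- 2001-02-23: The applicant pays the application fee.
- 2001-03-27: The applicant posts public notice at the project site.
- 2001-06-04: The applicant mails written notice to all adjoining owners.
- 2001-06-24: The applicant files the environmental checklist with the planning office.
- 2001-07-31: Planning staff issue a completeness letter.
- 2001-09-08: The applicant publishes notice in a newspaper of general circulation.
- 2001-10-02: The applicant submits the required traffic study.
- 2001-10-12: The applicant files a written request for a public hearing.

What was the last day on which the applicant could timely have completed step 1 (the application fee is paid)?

Step 1 runs from 2001-02-14, when the application is submitted. 10 days after 2001-02-14 is 2001-02-24.

2001-02-24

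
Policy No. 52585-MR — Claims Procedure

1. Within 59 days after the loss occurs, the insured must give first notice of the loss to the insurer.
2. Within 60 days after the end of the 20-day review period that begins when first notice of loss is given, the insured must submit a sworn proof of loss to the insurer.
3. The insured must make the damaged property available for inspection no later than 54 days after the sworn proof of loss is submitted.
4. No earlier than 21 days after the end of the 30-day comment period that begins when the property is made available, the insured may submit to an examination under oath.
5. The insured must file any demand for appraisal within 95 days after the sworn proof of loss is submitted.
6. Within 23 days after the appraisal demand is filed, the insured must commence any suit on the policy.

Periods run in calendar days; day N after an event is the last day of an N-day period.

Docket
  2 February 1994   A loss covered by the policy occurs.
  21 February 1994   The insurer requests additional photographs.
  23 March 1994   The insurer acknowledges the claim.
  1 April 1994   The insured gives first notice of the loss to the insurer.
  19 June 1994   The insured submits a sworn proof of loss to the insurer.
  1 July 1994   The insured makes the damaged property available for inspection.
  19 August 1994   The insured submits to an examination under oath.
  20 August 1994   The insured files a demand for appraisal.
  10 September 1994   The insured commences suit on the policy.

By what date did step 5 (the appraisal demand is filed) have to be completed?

22 September 1994

Step 5 runs from 19 June 1994, when the sworn proof of loss is submitted. 95 days after 19 June 1994 is 22 September 1994.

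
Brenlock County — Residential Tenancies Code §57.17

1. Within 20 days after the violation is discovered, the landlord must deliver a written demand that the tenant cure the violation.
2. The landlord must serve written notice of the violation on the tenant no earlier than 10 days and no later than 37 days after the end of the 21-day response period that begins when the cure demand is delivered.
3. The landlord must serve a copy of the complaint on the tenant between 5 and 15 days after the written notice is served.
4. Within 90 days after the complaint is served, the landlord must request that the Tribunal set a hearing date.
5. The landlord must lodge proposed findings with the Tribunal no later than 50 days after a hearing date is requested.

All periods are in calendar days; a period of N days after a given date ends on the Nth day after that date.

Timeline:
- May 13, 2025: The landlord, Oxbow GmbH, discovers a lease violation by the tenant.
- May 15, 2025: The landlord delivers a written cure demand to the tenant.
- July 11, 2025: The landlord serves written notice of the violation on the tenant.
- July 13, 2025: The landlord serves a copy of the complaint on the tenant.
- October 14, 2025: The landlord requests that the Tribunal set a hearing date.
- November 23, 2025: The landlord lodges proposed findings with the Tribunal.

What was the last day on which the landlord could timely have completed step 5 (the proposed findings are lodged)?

Step 5 runs from October 14, 2025, when a hearing date is requested. 50 days after October 14, 2025 is December 3, 2025.

December 3, 2025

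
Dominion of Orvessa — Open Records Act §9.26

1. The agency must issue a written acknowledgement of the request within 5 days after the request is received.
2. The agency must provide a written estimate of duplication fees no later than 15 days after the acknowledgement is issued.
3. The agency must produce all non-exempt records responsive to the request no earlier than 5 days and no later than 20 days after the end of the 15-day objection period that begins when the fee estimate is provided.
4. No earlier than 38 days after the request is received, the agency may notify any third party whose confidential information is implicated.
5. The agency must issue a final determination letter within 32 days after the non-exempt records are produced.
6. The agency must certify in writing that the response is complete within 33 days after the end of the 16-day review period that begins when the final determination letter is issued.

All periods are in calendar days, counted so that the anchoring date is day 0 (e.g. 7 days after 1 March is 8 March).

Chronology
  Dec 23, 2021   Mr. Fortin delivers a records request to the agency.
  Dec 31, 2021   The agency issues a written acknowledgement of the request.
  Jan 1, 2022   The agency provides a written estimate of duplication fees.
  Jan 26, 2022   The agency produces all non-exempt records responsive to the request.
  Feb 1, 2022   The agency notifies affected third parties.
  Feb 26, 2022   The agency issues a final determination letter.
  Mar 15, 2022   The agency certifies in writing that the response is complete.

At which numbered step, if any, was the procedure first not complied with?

Step 1

Step 1 — counting 5 days from Dec 23, 2021 (when the request is received) gives a deadline of Dec 28, 2021; done Dec 31, 2021 — 3 days late.
That is the first point of non-compliance.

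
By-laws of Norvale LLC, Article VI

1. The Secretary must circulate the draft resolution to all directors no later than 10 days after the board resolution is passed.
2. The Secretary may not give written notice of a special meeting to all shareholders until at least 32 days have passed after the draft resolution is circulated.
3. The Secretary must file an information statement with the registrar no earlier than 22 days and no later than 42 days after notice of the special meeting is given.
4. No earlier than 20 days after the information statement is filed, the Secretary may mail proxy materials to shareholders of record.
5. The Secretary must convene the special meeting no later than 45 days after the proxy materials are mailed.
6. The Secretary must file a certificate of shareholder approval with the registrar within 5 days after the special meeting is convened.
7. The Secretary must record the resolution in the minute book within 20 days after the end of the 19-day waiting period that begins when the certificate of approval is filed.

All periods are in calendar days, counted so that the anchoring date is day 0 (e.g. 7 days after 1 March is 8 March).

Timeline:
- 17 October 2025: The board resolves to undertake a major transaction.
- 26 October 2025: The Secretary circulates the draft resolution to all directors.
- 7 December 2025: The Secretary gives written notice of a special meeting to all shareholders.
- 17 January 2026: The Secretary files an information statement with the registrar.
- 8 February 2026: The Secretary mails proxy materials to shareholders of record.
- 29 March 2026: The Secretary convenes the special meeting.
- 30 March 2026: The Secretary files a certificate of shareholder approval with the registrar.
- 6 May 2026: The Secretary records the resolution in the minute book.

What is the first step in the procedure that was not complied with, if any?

Step 5

Step 1: 10 days after 17 October 2025 (when the board resolution is passed) is 27 October 2025; 26 October 2025 is within that limit.
Step 2: the earliest permitted date is 32 days after 26 October 2025 (when the draft resolution is circulated), i.e. 27 November 2025; 7 December 2025 is on or after that date.
Step 3: the window is 22–42 days after 7 December 2025 (when notice of the special meeting is given), so 29 December 2025 through 18 January 2026; done 17 January 2026, which is between those dates.
Step 4: the earliest permitted date is 20 days after 17 January 2026 (when the information statement is filed), i.e. 6 February 2026; done 8 February 2026 — permitted.
Step 5: 45 days after 8 February 2026 (when the proxy materials are mailed) is 25 March 2026; done 29 March 2026 — 4 days late.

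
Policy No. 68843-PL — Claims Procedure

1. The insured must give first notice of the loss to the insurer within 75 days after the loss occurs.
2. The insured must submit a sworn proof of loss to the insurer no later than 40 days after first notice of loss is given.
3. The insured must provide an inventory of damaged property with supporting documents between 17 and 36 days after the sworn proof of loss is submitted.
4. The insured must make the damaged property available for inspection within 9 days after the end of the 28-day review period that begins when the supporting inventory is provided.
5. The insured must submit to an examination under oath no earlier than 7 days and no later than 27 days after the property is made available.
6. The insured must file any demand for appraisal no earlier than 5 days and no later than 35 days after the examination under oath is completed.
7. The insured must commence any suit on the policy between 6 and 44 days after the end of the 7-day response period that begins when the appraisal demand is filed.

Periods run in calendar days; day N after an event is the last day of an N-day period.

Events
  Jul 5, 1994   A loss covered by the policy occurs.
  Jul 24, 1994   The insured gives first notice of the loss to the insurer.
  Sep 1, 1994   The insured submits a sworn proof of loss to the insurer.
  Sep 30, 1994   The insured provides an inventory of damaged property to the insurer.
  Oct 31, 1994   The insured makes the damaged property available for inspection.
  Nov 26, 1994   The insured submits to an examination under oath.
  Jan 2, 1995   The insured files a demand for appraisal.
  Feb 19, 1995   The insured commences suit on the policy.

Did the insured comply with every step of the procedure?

(1) due by Jul 5, 1994 + 75 days = Sep 18, 1994; Jul 24, 1994 is within that limit.
(2) due by Jul 24, 1994 + 40 days = Sep 2, 1994; completed Sep 1, 1994, before the deadline.
(3) the permitted window runs from Sep 1, 1994 + 17 = Sep 18, 1994 to Sep 1, 1994 + 36 = Oct 7, 1994; done Sep 30, 1994 — within the window.
(4) due by Oct 28, 1994 + 9 days = Nov 6, 1994; Oct 31, 1994 is within that limit.
(5) the permitted window runs from Oct 31, 1994 + 7 = Nov 7, 1994 to Oct 31, 1994 + 27 = Nov 27, 1994; done Nov 26, 1994, which is between those dates.
(6) the permitted window runs from Nov 26, 1994 + 5 = Dec 1, 1994 to Nov 26, 1994 + 35 = Dec 31, 1994; Jan 2, 1995 is 2 days past the end of the window.

No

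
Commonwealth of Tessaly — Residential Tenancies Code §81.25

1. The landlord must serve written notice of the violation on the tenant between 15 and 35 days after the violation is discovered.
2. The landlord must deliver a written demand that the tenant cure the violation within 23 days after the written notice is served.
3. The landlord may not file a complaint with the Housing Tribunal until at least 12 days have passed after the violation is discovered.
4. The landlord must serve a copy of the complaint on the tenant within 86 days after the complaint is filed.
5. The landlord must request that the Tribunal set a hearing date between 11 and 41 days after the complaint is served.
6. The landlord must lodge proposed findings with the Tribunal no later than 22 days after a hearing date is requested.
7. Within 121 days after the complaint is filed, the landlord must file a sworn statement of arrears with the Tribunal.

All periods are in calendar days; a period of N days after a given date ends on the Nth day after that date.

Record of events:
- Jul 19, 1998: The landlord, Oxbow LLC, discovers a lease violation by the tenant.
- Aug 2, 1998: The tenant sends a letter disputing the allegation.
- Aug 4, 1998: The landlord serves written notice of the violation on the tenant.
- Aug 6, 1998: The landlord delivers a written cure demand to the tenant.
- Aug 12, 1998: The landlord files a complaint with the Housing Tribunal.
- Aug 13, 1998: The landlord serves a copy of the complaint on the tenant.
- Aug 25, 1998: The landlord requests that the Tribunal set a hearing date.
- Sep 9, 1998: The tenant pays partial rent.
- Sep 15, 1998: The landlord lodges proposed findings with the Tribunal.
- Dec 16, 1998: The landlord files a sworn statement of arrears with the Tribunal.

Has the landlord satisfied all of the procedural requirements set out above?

(1) the permitted window runs from Jul 19, 1998 + 15 = Aug 3, 1998 to Jul 19, 1998 + 35 = Aug 23, 1998; Aug 4, 1998 falls inside that range.
(2) due by Aug 4, 1998 + 23 days = Aug 27, 1998; completed Aug 6, 1998, before the deadline.
(3) permitted from Jul 19, 1998 + 12 days = Jul 31, 1998 onward; Aug 12, 1998 is on or after that date.
(4) due by Aug 12, 1998 + 86 days = Nov 6, 1998; Aug 13, 1998 is within that limit.
(5) the permitted window runs from Aug 13, 1998 + 11 = Aug 24, 1998 to Aug 13, 1998 + 41 = Sep 23, 1998; done Aug 25, 1998 — within the window.
(6) due by Aug 25, 1998 + 22 days = Sep 16, 1998; done Sep 15, 1998 — timely.
(7) due by Aug 12, 1998 + 121 days = Dec 11, 1998; done Dec 16, 1998 — 5 days late.

No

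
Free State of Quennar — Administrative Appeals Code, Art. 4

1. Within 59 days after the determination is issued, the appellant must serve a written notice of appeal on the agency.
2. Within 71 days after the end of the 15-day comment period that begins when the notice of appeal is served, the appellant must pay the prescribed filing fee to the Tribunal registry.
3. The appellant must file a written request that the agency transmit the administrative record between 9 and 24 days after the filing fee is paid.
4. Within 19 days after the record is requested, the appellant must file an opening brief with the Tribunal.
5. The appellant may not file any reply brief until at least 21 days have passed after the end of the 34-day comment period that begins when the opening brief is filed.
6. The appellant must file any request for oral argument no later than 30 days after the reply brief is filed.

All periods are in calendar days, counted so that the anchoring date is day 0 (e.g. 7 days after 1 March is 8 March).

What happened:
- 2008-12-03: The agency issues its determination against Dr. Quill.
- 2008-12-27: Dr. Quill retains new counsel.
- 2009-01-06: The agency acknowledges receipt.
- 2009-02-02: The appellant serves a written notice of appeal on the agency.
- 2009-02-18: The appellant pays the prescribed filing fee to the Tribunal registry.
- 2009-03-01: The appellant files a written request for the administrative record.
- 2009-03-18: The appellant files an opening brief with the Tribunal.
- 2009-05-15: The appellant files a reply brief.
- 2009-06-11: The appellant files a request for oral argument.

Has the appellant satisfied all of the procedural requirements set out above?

Step 1: 59 days after 2008-12-03 (when the determination is issued) is 2009-01-31; done 2009-02-02 — 2 days late.

No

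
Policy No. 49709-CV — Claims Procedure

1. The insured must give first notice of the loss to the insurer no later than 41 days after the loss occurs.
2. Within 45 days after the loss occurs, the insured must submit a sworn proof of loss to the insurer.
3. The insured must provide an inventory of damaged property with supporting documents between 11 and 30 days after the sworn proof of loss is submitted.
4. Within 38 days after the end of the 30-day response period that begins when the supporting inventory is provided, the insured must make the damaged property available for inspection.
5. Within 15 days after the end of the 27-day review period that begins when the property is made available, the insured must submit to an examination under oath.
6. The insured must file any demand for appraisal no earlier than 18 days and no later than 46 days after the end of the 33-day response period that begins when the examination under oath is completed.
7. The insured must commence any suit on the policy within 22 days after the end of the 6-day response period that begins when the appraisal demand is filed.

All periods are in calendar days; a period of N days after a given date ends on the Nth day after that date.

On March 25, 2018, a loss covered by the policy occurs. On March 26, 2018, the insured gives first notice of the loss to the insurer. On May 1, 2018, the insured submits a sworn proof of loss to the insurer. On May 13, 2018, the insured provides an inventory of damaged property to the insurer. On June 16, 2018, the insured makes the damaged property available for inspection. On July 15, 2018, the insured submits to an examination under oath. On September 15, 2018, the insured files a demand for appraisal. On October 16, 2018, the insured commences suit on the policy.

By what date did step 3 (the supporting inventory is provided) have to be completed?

Step 3 runs from May 1, 2018, when the sworn proof of loss is submitted. The window is 11–30 days after May 1, 2018; it closes on May 31, 2018.

May 31, 2018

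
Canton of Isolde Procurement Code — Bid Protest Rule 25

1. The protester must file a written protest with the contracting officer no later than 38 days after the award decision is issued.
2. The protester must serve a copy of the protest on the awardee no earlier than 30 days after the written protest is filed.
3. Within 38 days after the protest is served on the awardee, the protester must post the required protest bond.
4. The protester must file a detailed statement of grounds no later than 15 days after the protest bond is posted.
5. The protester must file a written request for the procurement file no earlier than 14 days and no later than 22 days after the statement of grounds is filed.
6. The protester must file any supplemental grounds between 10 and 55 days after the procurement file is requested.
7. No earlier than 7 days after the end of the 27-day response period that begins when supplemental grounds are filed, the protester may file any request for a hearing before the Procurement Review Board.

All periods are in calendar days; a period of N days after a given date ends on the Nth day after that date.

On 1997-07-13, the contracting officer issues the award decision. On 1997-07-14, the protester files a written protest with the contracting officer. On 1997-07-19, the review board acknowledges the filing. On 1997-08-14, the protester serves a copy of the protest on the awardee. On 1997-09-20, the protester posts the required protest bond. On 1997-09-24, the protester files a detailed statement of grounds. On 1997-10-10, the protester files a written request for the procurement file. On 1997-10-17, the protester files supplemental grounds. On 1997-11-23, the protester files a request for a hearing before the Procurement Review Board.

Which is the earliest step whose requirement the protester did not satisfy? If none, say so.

Step 6

Step 1 — counting 38 days from 1997-07-13 (when the award decision is issued) gives a deadline of 1997-08-20; done 1997-07-14 — timely.
Step 2 — must wait 30 days from 1997-07-14 (when the written protest is filed), so not before 1997-08-13; done 1997-08-14, after the minimum wait.
Step 3 — counting 38 days from 1997-08-14 (when the protest is served on the awardee) gives a deadline of 1997-09-21; completed 1997-09-20, before the deadline.
Step 4 — counting 15 days from 1997-09-20 (when the protest bond is posted) gives a deadline of 1997-10-05; completed 1997-09-24, before the deadline.
Step 5 — 14 and 22 days from 1997-09-24 (when the statement of grounds is filed) are 1997-10-08 and 1997-10-16 respectively; done 1997-10-10 — within the window.
Step 6 — 10 and 55 days from 1997-10-10 (when the procurement file is requested) are 1997-10-20 and 1997-12-04 respectively; done 1997-10-17 — 3 days before the window opened.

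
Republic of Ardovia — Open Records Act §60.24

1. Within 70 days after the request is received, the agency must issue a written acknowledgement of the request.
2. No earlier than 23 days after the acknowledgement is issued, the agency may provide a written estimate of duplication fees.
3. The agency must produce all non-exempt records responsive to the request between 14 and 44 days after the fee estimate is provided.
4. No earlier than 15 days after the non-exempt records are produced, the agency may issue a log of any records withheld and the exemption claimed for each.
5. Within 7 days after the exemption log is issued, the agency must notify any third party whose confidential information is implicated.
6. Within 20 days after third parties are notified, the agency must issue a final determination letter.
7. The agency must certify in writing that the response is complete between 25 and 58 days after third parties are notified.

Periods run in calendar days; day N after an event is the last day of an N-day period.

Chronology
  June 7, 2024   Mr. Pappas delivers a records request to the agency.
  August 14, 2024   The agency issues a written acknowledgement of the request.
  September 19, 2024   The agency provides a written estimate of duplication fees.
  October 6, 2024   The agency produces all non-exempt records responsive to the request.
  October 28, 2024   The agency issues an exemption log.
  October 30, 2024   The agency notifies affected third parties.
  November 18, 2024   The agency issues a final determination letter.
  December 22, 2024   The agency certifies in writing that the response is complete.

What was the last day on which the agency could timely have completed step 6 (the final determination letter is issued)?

November 19, 2024

Step 6 runs from October 30, 2024, when third parties are notified. 20 days after October 30, 2024 is November 19, 2024.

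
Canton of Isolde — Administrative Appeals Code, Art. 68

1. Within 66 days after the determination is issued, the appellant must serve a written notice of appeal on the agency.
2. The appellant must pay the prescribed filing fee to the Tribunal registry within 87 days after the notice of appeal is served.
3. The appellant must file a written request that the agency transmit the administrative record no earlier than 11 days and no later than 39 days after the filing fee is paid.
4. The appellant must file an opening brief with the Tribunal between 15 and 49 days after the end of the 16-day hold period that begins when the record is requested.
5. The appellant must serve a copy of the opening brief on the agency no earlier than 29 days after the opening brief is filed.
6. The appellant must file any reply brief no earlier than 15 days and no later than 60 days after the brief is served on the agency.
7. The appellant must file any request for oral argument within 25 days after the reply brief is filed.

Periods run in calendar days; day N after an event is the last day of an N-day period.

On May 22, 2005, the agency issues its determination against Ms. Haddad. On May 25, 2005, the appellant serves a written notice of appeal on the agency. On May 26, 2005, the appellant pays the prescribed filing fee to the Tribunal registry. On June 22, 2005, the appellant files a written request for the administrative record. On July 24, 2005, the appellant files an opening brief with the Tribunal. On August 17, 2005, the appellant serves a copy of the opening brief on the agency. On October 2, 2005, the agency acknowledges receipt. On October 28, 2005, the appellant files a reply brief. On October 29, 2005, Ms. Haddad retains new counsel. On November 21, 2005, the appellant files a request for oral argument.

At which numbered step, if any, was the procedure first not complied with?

Step 1: 66 days after May 22, 2005 (when the determination is issued) is July 27, 2005; May 25, 2005 is within that limit.
Step 2: 87 days after May 25, 2005 (when the notice of appeal is served) is August 20, 2005; done May 26, 2005 — timely.
Step 3: the window is 11–39 days after May 26, 2005 (when the filing fee is paid), so June 6, 2005 through July 4, 2005; done June 22, 2005 — within the window.
Step 4: the window is 15–49 days after July 8, 2005 (end of the 16-day hold period, which began when the record is requested on June 22, 2005), so July 23, 2005 through August 26, 2005; done July 24, 2005 — within the window.
Step 5: the earliest permitted date is 29 days after July 24, 2005 (when the opening brief is filed), i.e. August 22, 2005; acted on August 17, 2005, 5 days prematurely.
That is the first point of non-compliance.

Step 5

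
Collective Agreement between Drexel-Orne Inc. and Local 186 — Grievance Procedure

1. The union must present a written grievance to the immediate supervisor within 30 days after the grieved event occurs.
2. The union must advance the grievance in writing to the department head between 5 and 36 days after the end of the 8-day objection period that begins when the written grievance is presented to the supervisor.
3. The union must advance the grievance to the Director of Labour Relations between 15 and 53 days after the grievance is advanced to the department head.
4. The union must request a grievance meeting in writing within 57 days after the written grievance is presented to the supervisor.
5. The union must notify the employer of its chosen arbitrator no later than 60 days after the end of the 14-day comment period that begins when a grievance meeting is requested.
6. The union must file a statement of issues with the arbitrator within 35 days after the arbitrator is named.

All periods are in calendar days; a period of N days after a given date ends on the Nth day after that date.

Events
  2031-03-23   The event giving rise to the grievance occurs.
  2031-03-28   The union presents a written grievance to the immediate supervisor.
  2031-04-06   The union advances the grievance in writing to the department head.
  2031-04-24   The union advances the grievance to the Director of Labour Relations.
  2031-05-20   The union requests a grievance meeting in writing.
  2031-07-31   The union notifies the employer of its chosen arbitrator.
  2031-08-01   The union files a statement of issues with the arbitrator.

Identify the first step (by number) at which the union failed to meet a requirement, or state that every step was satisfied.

Step 2

(1) due by 2031-03-23 + 30 days = 2031-04-22; completed 2031-03-28, before the deadline.
(2) the permitted window runs from 2031-04-05 + 5 = 2031-04-10 to 2031-04-05 + 36 = 2031-05-11; 2031-04-06 is 4 days too early.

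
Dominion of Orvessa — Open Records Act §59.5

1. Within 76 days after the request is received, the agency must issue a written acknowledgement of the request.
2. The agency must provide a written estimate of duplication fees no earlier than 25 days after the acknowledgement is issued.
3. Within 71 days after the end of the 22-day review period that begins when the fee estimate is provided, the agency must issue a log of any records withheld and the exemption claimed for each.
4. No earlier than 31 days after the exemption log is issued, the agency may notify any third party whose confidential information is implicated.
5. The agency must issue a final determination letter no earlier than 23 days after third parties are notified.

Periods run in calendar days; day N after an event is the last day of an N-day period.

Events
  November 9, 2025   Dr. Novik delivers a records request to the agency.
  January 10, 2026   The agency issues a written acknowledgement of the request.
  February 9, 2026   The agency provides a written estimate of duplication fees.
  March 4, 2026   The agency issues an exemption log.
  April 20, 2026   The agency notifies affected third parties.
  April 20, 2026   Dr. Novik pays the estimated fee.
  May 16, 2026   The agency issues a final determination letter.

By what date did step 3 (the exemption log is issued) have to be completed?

May 13, 2026

The fee estimate is provided on February 9, 2026; the 22-day review period therefore ends March 3, 2026, and step 3 runs from that date. 71 days after March 3, 2026 is May 13, 2026.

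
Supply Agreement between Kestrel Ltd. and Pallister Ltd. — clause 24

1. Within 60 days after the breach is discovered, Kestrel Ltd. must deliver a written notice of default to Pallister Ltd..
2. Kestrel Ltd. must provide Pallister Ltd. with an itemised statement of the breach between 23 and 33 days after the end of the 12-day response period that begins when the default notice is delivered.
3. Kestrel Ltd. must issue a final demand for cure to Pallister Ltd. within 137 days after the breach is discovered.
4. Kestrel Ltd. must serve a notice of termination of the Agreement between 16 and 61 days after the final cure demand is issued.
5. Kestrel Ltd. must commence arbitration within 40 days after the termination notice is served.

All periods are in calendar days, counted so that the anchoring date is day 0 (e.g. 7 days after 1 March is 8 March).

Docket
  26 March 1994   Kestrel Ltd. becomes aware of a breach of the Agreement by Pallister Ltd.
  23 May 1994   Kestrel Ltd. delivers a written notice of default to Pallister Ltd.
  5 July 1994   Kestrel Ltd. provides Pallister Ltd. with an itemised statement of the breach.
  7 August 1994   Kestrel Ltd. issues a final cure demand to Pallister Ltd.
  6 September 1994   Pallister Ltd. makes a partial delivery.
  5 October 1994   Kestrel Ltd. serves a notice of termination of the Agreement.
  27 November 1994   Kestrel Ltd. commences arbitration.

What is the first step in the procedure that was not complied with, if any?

Step 1 — counting 60 days from 26 March 1994 (when the breach is discovered) gives a deadline of 25 May 1994; 23 May 1994 is within that limit.
Step 2 — 23 and 33 days from 4 June 1994 (end of the 12-day response period, which began when the default notice is delivered on 23 May 1994) are 27 June 1994 and 7 July 1994 respectively; 5 July 1994 falls inside that range.
Step 3 — counting 137 days from 26 March 1994 (when the breach is discovered) gives a deadline of 10 August 1994; 7 August 1994 is within that limit.
Step 4 — 16 and 61 days from 7 August 1994 (when the final cure demand is issued) are 23 August 1994 and 7 October 1994 respectively; 5 October 1994 falls inside that range.
Step 5 — counting 40 days from 5 October 1994 (when the termination notice is served) gives a deadline of 14 November 1994; 27 November 1994 misses that deadline by 13 days.
That is the first point of non-compliance.

Step 5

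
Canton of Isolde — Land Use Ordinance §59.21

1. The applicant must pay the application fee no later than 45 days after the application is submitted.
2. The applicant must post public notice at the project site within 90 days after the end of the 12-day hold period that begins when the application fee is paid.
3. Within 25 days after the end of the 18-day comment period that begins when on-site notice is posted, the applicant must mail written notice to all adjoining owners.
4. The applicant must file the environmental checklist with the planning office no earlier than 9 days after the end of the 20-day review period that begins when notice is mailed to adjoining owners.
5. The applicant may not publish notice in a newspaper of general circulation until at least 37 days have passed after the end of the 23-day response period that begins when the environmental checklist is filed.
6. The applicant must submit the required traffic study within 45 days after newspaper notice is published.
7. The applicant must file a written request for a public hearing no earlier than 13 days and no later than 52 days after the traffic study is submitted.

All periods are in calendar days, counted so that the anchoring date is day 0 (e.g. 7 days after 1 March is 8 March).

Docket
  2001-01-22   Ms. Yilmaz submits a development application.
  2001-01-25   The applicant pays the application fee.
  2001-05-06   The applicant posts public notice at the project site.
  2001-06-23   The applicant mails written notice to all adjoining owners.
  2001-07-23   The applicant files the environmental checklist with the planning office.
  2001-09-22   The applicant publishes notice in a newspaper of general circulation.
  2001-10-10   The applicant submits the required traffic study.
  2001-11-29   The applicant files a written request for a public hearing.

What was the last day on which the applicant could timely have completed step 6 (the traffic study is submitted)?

2001-11-06

Step 6 runs from 2001-09-22, when newspaper notice is published. 45 days after 2001-09-22 is 2001-11-06.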